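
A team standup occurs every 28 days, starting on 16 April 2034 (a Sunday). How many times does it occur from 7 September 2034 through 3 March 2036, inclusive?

Occurrences land 28·i days after 16 April 2034 for i = 0, 1, 2, …
7 September 2034 is 144 days after the start; 144 ÷ 28 = 5 remainder 4; since the remainder is 4, round up to i = 6. First occurrence in the window: #7 on 1 October 2034 (6×28 = 168 days in).
3 March 2036 is 687 days after the start; 687 ÷ 28 = 24 remainder 15. Last occurrence in the window: #25 on 17 February 2036.
Occurrences #7 through #25: 19 in total.

19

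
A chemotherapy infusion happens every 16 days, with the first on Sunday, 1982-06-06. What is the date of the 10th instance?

The 10th occurrence is 9 intervals after the first: 9 × 16 = 144 days after 1982-06-06.
June has 30 days — 24 days to the end of June leaves 120.
July has 31 days (89 left).
August has 31 days (58 left).
September has 30 days (28 left).
28 days into October → 1982-10-28.

1982-10-28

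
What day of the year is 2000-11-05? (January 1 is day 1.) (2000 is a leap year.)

310

Days in months before November: 31 + 29 + 31 + 30 + 31 + 30 + 31 + 31 + 30 + 31 = 305.
Plus 5 days into November → day 310.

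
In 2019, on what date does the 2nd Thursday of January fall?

2019-01-10

January 2019 begins on a Tuesday, so the first Thursday is January 3 (2 days later).
The 2nd Thursday is 1 weeks later: 3 + 7 = 10.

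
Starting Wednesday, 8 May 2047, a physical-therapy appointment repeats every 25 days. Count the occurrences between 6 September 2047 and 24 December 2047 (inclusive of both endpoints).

5

Occurrences land 25·i days after 8 May 2047 for i = 0, 1, 2, …
6 September 2047 is 121 days after the start; 121 ÷ 25 = 4 remainder 21; since the remainder is 21, round up to i = 5. First occurrence in the window: #6 on 10 September 2047 (5×25 = 125 days in).
24 December 2047 is 230 days after the start; 230 ÷ 25 = 9 remainder 5. Last occurrence in the window: #10 on 19 December 2047.
Occurrences #6 through #10: 5 in total.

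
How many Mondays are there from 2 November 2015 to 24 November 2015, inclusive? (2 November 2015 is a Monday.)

2 November 2015 is a Monday; the first Monday on or after it is 2 November 2015.
From 2 November 2015 to 24 November 2015 is 24 − 2 = 22 days.
22 ÷ 7 = 3 full weeks with remainder 1, so 3 more Mondays after the first → 4.

4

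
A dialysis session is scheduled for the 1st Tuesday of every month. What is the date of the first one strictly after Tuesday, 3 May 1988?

May 1988 starts on a Sunday, so its 1st Tuesday is 3 May 1988 (2 days in).
That is not after 3 May 1988, so look at June 1988.
June 1988 starts on a Wednesday, so its 1st Tuesday is 7 June 1988 (6 days in).

7 June 1988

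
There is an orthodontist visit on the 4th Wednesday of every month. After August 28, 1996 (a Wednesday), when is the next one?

August 1996 starts on a Thursday; its first Wednesday is the 7th, so the 4th Wednesday is the 28th — August 28, 1996.
That is not after August 28, 1996, so look at September 1996.
September 1996 starts on a Sunday; its first Wednesday is the 4th, so the 4th Wednesday is the 25th — September 25, 1996.

September 25, 1996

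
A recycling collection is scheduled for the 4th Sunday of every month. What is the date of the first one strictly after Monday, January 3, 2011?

January 23, 2011

January 2011 starts on a Saturday; its first Sunday is the 2nd, so the 4th Sunday is the 23rd — January 23, 2011.
January 23, 2011 is after January 3, 2011, so that is the next one.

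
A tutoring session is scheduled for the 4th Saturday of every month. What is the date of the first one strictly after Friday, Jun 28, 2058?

Jun 2058 starts on a Saturday; its first Saturday is the 1st, so the 4th Saturday is the 22nd — Jun 22, 2058.
That is not after Jun 28, 2058, so look at Jul 2058.
Jul 2058 starts on a Monday; its first Saturday is the 6th, so the 4th Saturday is the 27th — Jul 27, 2058.

Jul 27, 2058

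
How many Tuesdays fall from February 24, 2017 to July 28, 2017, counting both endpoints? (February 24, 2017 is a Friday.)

February 24, 2017 is a Friday; the first Tuesday on or after it is February 28, 2017 (4 days later).
From February 28, 2017 to July 28, 2017: 0 + 31 + 30 + 31 + 30 + 28 = 150 days (rest of February, March, April, May, June, July).
150 ÷ 7 = 21 full weeks with remainder 3, so 21 more Tuesdays after the first → 22.

22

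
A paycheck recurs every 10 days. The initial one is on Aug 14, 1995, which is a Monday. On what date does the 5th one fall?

The 5th occurrence is 4 intervals after the first: 4 × 10 = 40 days after Aug 14, 1995.
Aug has 31 days — 17 days to the end of Aug leaves 23.
23 days into Sep → Sep 23, 1995.

Sep 23, 1995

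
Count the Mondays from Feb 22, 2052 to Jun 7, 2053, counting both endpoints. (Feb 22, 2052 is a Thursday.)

67

Feb 22, 2052 is a Thursday; the first Monday on or after it is Feb 26, 2052 (4 days later).
From Feb 26, 2052 to Jun 7, 2053: 309 + 158 = 467 days (rest of 2052, to Jun 7, 2053 in 2053).
467 ÷ 7 = 66 full weeks with remainder 5, so 66 more Mondays after the first → 67.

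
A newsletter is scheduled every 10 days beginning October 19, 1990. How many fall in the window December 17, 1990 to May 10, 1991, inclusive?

Occurrences land 10·i days after October 19, 1990 for i = 0, 1, 2, …
December 17, 1990 is 59 days after the start; 59 ÷ 10 = 5 remainder 9; since the remainder is 9, round up to i = 6. First occurrence in the window: #7 on December 18, 1990 (6×10 = 60 days in).
May 10, 1991 is 203 days after the start; 203 ÷ 10 = 20 remainder 3. Last occurrence in the window: #21 on May 7, 1991.
Occurrences #7 through #21: 15 in total.

15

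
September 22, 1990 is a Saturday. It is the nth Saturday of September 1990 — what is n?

Day 22 falls in week ⌈22/7⌉ of the month.
Days 1–7 hold the 1st Saturday, 8–14 the 2nd, 15–21 the 3rd, 22–28 the 4th, 29–31 the 5th.
22 is in the range for the 4th.

4th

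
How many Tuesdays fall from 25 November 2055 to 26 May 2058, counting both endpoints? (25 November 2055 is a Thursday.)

25 November 2055 is a Thursday; the first Tuesday on or after it is 30 November 2055 (5 days later).
From 30 November 2055 to 26 May 2058: 31 + 366 + 365 + 146 = 908 days (rest of 2055, 2056, 2057, to 26 May 2058 in 2058).
908 ÷ 7 = 129 full weeks with remainder 5, so 129 more Tuesdays after the first → 130.

130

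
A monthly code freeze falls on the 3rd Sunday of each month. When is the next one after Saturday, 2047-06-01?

2047-06-16

June 2047 starts on a Saturday; its first Sunday is the 2nd, so the 3rd Sunday is the 16th — 2047-06-16.
2047-06-16 is after 2047-06-01, so that is the next one.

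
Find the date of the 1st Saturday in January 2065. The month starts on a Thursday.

January 2065 begins on a Thursday, so the first Saturday is January 3 (2 days later).

3 January 2065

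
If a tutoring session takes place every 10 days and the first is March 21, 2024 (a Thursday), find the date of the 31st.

January 15, 2025

The 31st occurrence is 30 intervals after the first: 30 × 10 = 300 days after March 21, 2024.
March has 31 days — 10 days to the end of March leaves 290.
April has 30 days (260 left).
May has 31 days (229 left).
June has 30 days (199 left).
July has 31 days (168 left).
August has 31 days (137 left).
September has 30 days (107 left).
October has 31 days (76 left).
November has 30 days (46 left).
December has 31 days (15 left).
15 days into January → January 15, 2025.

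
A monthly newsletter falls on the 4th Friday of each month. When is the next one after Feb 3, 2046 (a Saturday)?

Feb 23, 2046

Feb 2046 starts on a Thursday; its first Friday is the 2nd, so the 4th Friday is the 23rd — Feb 23, 2046.
Feb 23, 2046 is after Feb 3, 2046, so that is the next one.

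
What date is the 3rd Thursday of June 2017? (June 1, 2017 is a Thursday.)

June 2017 begins on a Thursday, so the first Thursday is June 1.
The 3rd Thursday is 2 weeks later: 1 + 14 = 15.

15 June 2017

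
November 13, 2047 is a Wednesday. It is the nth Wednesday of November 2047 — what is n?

Day 13 falls in week ⌈13/7⌉ of the month.
Days 1–7 hold the 1st Wednesday, 8–14 the 2nd, 15–21 the 3rd, 22–28 the 4th, 29–31 the 5th.
13 is in the range for the 2nd.

2nd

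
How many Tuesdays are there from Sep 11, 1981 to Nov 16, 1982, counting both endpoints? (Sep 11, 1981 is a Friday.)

Sep 11, 1981 is a Friday; the first Tuesday on or after it is Sep 15, 1981 (4 days later).
From Sep 15, 1981 to Nov 16, 1982: 107 + 320 = 427 days (rest of 1981, to Nov 16, 1982 in 1982).
427 ÷ 7 = 61 full weeks with remainder 0, so 61 more Tuesdays after the first → 62.

62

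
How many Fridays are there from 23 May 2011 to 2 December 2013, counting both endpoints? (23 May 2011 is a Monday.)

132

23 May 2011 is a Monday; the first Friday on or after it is 27 May 2011 (4 days later).
From 27 May 2011 to 2 December 2013: 218 + 366 + 336 = 920 days (rest of 2011, 2012, to 2 December 2013 in 2013).
920 ÷ 7 = 131 full weeks with remainder 3, so 131 more Fridays after the first → 132.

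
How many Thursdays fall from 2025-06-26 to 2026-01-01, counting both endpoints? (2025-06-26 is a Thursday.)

28

2025-06-26 is a Thursday; the first Thursday on or after it is 2025-06-26.
From 2025-06-26 to 2026-01-01: 4 + 31 + 31 + 30 + 31 + 30 + 31 + 1 = 189 days (rest of June, July, August, September, October, November, December, January).
189 ÷ 7 = 27 full weeks with remainder 0, so 27 more Thursdays after the first → 28.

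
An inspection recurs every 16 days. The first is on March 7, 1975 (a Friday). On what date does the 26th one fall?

April 10, 1976

The 26th occurrence is 25 intervals after the first: 25 × 16 = 400 days after March 7, 1975.
March has 31 days — 24 days to the end of March leaves 376.
April has 30 days (346 left).
May has 31 days (315 left).
June has 30 days (285 left).
July has 31 days (254 left).
August has 31 days (223 left).
September has 30 days (193 left).
October has 31 days (162 left).
November has 30 days (132 left).
December has 31 days (101 left).
January has 31 days (70 left).
February has 29 days (41 left).
March has 31 days (10 left).
10 days into April → April 10, 1976.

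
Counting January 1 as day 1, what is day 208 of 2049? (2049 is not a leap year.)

July 27, 2049

January has 31 days (208 − 31 = 177 remain).
February has 28 days (177 − 28 = 149 remain).
March has 31 days (149 − 31 = 118 remain).
April has 30 days (118 − 30 = 88 remain).
May has 31 days (88 − 31 = 57 remain).
June has 30 days (57 − 30 = 27 remain).
27 into July → July 27.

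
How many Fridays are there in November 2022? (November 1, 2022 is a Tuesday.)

4

November 1, 2022 is a Tuesday; the first Friday on or after it is November 4, 2022 (3 days later).
From November 4, 2022 to November 30, 2022 is 30 − 4 = 26 days.
26 ÷ 7 = 3 full weeks with remainder 5, so 3 more Fridays after the first → 4.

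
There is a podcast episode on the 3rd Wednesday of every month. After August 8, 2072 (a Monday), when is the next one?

August 2072 starts on a Monday; its first Wednesday is the 3rd, so the 3rd Wednesday is the 17th — August 17, 2072.
August 17, 2072 is after August 8, 2072, so that is the next one.

August 17, 2072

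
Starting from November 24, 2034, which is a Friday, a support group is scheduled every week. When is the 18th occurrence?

The 18th occurrence is 17 intervals after the first: 17 × 7 = 119 days after November 24, 2034.
November has 30 days — 6 days to the end of November leaves 113.
December has 31 days (82 left).
January has 31 days (51 left).
February has 28 days (23 left).
23 days into March → March 23, 2035.

March 23, 2035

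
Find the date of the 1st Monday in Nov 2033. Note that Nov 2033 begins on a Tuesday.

Nov 7, 2033

Nov 2033 begins on a Tuesday, so the first Monday is Nov 7 (6 days later).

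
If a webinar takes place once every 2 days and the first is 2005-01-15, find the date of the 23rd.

2005-02-28

The 23rd occurrence is 22 intervals after the first: 22 × 2 = 44 days after 2005-01-15.
January has 31 days — 16 days to the end of January leaves 28.
28 days into February → 2005-02-28.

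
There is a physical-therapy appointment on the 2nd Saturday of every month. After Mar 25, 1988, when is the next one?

Mar 1988 starts on a Tuesday; its first Saturday is the 5th, so the 2nd Saturday is the 12th — Mar 12, 1988.
That is not after Mar 25, 1988, so look at Apr 1988.
Apr 1988 starts on a Friday; its first Saturday is the 2nd, so the 2nd Saturday is the 9th — Apr 9, 1988.

Apr 9, 1988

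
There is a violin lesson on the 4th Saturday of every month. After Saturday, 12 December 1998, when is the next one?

26 December 1998

December 1998 starts on a Tuesday; its first Saturday is the 5th, so the 4th Saturday is the 26th — 26 December 1998.
26 December 1998 is after 12 December 1998, so that is the next one.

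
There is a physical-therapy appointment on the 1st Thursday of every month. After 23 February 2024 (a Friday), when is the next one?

February 2024 starts on a Thursday, so its 1st Thursday is 1 February 2024.
That is not after 23 February 2024, so look at March 2024.
March 2024 starts on a Friday, so its 1st Thursday is 7 March 2024 (6 days in).

7 March 2024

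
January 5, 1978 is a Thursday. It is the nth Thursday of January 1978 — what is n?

1st

Day 5 falls in week ⌈5/7⌉ of the month.
Days 1–7 hold the 1st Thursday, 8–14 the 2nd, 15–21 the 3rd, 22–28 the 4th, 29–31 the 5th.
5 is in the range for the 1st.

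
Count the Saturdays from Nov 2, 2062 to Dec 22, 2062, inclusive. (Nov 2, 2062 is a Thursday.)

7

Nov 2, 2062 is a Thursday; the first Saturday on or after it is Nov 4, 2062 (2 days later).
From Nov 4, 2062 to Dec 22, 2062: 26 + 22 = 48 days (rest of Nov, Dec).
48 ÷ 7 = 6 full weeks with remainder 6, so 6 more Saturdays after the first → 7.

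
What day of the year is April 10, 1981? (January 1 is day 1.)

Days in months before April: 31 + 28 + 31 = 90.
Plus 10 days into April → day 100.

100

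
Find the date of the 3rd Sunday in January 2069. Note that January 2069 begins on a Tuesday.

January 2069 begins on a Tuesday, so the first Sunday is January 6 (5 days later).
The 3rd Sunday is 2 weeks later: 6 + 14 = 20.

January 20, 2069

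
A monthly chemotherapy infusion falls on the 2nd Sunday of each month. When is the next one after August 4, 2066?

August 2066 starts on a Sunday; its first Sunday is the 1st, so the 2nd Sunday is the 8th — August 8, 2066.
August 8, 2066 is after August 4, 2066, so that is the next one.

August 8, 2066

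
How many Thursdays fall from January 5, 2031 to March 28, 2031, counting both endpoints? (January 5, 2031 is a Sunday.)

12

January 5, 2031 is a Sunday; the first Thursday on or after it is January 9, 2031 (4 days later).
From January 9, 2031 to March 28, 2031: 22 + 28 + 28 = 78 days (rest of January, February, March).
78 ÷ 7 = 11 full weeks with remainder 1, so 11 more Thursdays after the first → 12.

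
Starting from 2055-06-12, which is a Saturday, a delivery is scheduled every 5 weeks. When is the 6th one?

The 6th occurrence is 5 intervals after the first: 5 × 35 = 175 days after 2055-06-12.
June has 30 days — 18 days to the end of June leaves 157.
July has 31 days (126 left).
August has 31 days (95 left).
September has 30 days (65 left).
October has 31 days (34 left).
November has 30 days (4 left).
4 days into December → 2055-12-04.

2055-12-04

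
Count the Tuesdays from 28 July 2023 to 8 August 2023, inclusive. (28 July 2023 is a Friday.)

28 July 2023 is a Friday; the first Tuesday on or after it is 1 August 2023 (4 days later).
From 1 August 2023 to 8 August 2023 is 8 − 1 = 7 days.
7 ÷ 7 = 1 full weeks with remainder 0, so 1 more Tuesdays after the first → 2.

2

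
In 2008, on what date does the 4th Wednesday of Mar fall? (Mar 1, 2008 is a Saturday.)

Mar 2008 begins on a Saturday, so the first Wednesday is Mar 5 (4 days later).
The 4th Wednesday is 3 weeks later: 5 + 21 = 26.

Mar 26, 2008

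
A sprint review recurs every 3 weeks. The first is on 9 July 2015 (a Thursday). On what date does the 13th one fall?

17 March 2016

The 13th occurrence is 12 intervals after the first: 12 × 21 = 252 days after 9 July 2015.
July has 31 days — 22 days to the end of July leaves 230.
August has 31 days (199 left).
September has 30 days (169 left).
October has 31 days (138 left).
November has 30 days (108 left).
December has 31 days (77 left).
January has 31 days (46 left).
February has 29 days (17 left).
17 days into March → 17 March 2016.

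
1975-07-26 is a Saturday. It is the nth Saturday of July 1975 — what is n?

Day 26 falls in week ⌈26/7⌉ of the month.
Days 1–7 hold the 1st Saturday, 8–14 the 2nd, 15–21 the 3rd, 22–28 the 4th, 29–31 the 5th.
26 is in the range for the 4th.

4th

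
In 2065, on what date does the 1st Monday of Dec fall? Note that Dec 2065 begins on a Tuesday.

Dec 7, 2065

Dec 2065 begins on a Tuesday, so the first Monday is Dec 7 (6 days later).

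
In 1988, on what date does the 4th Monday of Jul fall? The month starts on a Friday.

Jul 1988 begins on a Friday, so the first Monday is Jul 4 (3 days later).
The 4th Monday is 3 weeks later: 4 + 21 = 25.

Jul 25, 1988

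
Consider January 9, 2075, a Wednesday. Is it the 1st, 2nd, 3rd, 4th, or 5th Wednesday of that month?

2nd

Day 9 falls in week ⌈9/7⌉ of the month.
Days 1–7 hold the 1st Wednesday, 8–14 the 2nd, 15–21 the 3rd, 22–28 the 4th, 29–31 the 5th.
9 is in the range for the 2nd.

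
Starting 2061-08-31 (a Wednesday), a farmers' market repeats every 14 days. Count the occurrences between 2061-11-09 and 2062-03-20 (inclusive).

Occurrences land 14·i days after 2061-08-31 for i = 0, 1, 2, …
2061-11-09 is 70 days after the start; 70 ÷ 14 = 5 remainder 0. First occurrence in the window: #6 on 2061-11-09 (5×14 = 70 days in).
2062-03-20 is 201 days after the start; 201 ÷ 14 = 14 remainder 5. Last occurrence in the window: #15 on 2062-03-15.
Occurrences #6 through #15: 10 in total.

10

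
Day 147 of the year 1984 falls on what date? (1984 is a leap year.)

May 26, 1984

January has 31 days (147 − 31 = 116 remain).
February has 29 days (116 − 29 = 87 remain).
March has 31 days (87 − 31 = 56 remain).
April has 30 days (56 − 30 = 26 remain).
26 into May → May 26.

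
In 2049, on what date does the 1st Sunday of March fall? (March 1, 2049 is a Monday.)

March 2049 begins on a Monday, so the first Sunday is March 7 (6 days later).

2049-03-07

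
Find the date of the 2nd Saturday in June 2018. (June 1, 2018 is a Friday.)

June 9, 2018

June 2018 begins on a Friday, so the first Saturday is June 2 (1 day later).
The 2nd Saturday is 1 weeks later: 2 + 7 = 9.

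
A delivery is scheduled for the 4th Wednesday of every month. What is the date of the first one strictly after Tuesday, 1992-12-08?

1992-12-23

December 1992 starts on a Tuesday; its first Wednesday is the 2nd, so the 4th Wednesday is the 23rd — 1992-12-23.
1992-12-23 is after 1992-12-08, so that is the next one.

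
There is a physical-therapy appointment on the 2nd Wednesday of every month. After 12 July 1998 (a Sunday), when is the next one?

July 1998 starts on a Wednesday; its first Wednesday is the 1st, so the 2nd Wednesday is the 8th — 8 July 1998.
That is not after 12 July 1998, so look at August 1998.
August 1998 starts on a Saturday; its first Wednesday is the 5th, so the 2nd Wednesday is the 12th — 12 August 1998.

12 August 1998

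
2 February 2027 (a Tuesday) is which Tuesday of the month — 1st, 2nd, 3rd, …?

Day 2 falls in week ⌈2/7⌉ of the month.
Days 1–7 hold the 1st Tuesday, 8–14 the 2nd, 15–21 the 3rd, 22–28 the 4th, 29–31 the 5th.
2 is in the range for the 1st.

1st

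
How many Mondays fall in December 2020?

4

December 1, 2020 is a Tuesday; the first Monday on or after it is December 7, 2020 (6 days later).
From December 7, 2020 to December 31, 2020 is 31 − 7 = 24 days.
24 ÷ 7 = 3 full weeks with remainder 3, so 3 more Mondays after the first → 4.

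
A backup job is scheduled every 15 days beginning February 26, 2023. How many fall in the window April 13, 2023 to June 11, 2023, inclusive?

4

Occurrences land 15·i days after February 26, 2023 for i = 0, 1, 2, …
April 13, 2023 is 46 days after the start; 46 ÷ 15 = 3 remainder 1; since the remainder is 1, round up to i = 4. First occurrence in the window: #5 on April 27, 2023 (4×15 = 60 days in).
June 11, 2023 is 105 days after the start; 105 ÷ 15 = 7 remainder 0. Last occurrence in the window: #8 on June 11, 2023.
Occurrences #5 through #8: 4 in total.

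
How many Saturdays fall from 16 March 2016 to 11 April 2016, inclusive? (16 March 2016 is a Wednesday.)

4

16 March 2016 is a Wednesday; the first Saturday on or after it is 19 March 2016 (3 days later).
From 19 March 2016 to 11 April 2016: 12 + 11 = 23 days (rest of March, April).
23 ÷ 7 = 3 full weeks with remainder 2, so 3 more Saturdays after the first → 4.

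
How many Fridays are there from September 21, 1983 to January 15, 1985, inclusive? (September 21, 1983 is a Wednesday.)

September 21, 1983 is a Wednesday; the first Friday on or after it is September 23, 1983 (2 days later).
From September 23, 1983 to January 15, 1985: 99 + 366 + 15 = 480 days (rest of 1983, 1984, to January 15, 1985 in 1985).
480 ÷ 7 = 68 full weeks with remainder 4, so 68 more Fridays after the first → 69.

69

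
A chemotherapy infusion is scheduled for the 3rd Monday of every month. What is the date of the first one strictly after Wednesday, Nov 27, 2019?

Dec 16, 2019

Nov 2019 starts on a Friday; its first Monday is the 4th, so the 3rd Monday is the 18th — Nov 18, 2019.
That is not after Nov 27, 2019, so look at Dec 2019.
Dec 2019 starts on a Sunday; its first Monday is the 2nd, so the 3rd Monday is the 16th — Dec 16, 2019.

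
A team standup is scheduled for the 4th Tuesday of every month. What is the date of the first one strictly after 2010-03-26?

2010-04-27

March 2010 starts on a Monday; its first Tuesday is the 2nd, so the 4th Tuesday is the 23rd — 2010-03-23.
That is not after 2010-03-26, so look at April 2010.
April 2010 starts on a Thursday; its first Tuesday is the 6th, so the 4th Tuesday is the 27th — 2010-04-27.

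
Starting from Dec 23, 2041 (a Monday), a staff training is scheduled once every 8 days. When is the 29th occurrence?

The 29th occurrence is 28 intervals after the first: 28 × 8 = 224 days after Dec 23, 2041.
Dec has 31 days — 8 days to the end of Dec leaves 216.
Jan has 31 days (185 left).
Feb has 28 days (157 left).
Mar has 31 days (126 left).
Apr has 30 days (96 left).
May has 31 days (65 left).
Jun has 30 days (35 left).
Jul has 31 days (4 left).
4 days into Aug → Aug 4, 2042.

Aug 4, 2042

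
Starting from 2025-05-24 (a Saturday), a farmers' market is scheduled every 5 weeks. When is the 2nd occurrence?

The 2nd occurrence is 1 interval after the first: 1 × 35 = 35 days after 2025-05-24.
May has 31 days — 7 days to the end of May leaves 28.
28 days into June → 2025-06-28.

2025-06-28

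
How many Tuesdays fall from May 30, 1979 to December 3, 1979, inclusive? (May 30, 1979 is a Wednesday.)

May 30, 1979 is a Wednesday; the first Tuesday on or after it is June 5, 1979 (6 days later).
From June 5, 1979 to December 3, 1979: 25 + 31 + 31 + 30 + 31 + 30 + 3 = 181 days (rest of June, July, August, September, October, November, December).
181 ÷ 7 = 25 full weeks with remainder 6, so 25 more Tuesdays after the first → 26.

26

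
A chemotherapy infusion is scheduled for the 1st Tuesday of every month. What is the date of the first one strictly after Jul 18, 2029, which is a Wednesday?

Jul 2029 starts on a Sunday, so its 1st Tuesday is Jul 3, 2029 (2 days in).
That is not after Jul 18, 2029, so look at Aug 2029.
Aug 2029 starts on a Wednesday, so its 1st Tuesday is Aug 7, 2029 (6 days in).

Aug 7, 2029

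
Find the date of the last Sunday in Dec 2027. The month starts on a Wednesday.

Dec 26, 2027

Dec 2027 begins on a Wednesday, so the first Sunday is Dec 5 (4 days later).
Dec 2027 has 31 days. Adding weeks: 5, 12, 19, 26 — the last one ≤ 31 is the 26th.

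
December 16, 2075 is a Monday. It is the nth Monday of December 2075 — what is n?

3rd

Day 16 falls in week ⌈16/7⌉ of the month.
Days 1–7 hold the 1st Monday, 8–14 the 2nd, 15–21 the 3rd, 22–28 the 4th, 29–31 the 5th.
16 is in the range for the 3rd.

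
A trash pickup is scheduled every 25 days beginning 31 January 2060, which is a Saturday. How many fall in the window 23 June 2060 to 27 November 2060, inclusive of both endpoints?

Occurrences land 25·i days after 31 January 2060 for i = 0, 1, 2, …
23 June 2060 is 144 days after the start; 144 ÷ 25 = 5 remainder 19; since the remainder is 19, round up to i = 6. First occurrence in the window: #7 on 29 June 2060 (6×25 = 150 days in).
27 November 2060 is 301 days after the start; 301 ÷ 25 = 12 remainder 1. Last occurrence in the window: #13 on 26 November 2060.
Occurrences #7 through #13: 7 in total.

7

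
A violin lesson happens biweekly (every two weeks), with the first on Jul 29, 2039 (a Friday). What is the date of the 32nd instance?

The 32nd occurrence is 31 intervals after the first: 31 × 14 = 434 days after Jul 29, 2039.
Jul has 31 days — 2 days to the end of Jul leaves 432.
From end of Jul to end of 2039 is 153 days (279 left).
Jan has 31 days (248 left).
Feb has 29 days (219 left).
Mar has 31 days (188 left).
Apr has 30 days (158 left).
May has 31 days (127 left).
Jun has 30 days (97 left).
Jul has 31 days (66 left).
Aug has 31 days (35 left).
Sep has 30 days (5 left).
5 days into Oct → Oct 5, 2040.

Oct 5, 2040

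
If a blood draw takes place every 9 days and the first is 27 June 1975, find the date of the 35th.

28 April 1976

The 35th occurrence is 34 intervals after the first: 34 × 9 = 306 days after 27 June 1975.
June has 30 days — 3 days to the end of June leaves 303.
July has 31 days (272 left).
August has 31 days (241 left).
September has 30 days (211 left).
October has 31 days (180 left).
November has 30 days (150 left).
December has 31 days (119 left).
January has 31 days (88 left).
February has 29 days (59 left).
March has 31 days (28 left).
28 days into April → 28 April 1976.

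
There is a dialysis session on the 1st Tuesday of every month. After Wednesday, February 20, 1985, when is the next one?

March 5, 1985

February 1985 starts on a Friday, so its 1st Tuesday is February 5, 1985 (4 days in).
That is not after February 20, 1985, so look at March 1985.
March 1985 starts on a Friday, so its 1st Tuesday is March 5, 1985 (4 days in).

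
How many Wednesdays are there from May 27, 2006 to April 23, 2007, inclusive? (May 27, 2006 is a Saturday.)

May 27, 2006 is a Saturday; the first Wednesday on or after it is May 31, 2006 (4 days later).
From May 31, 2006 to April 23, 2007: 214 + 113 = 327 days (rest of 2006, to April 23, 2007 in 2007).
327 ÷ 7 = 46 full weeks with remainder 5, so 46 more Wednesdays after the first → 47.

47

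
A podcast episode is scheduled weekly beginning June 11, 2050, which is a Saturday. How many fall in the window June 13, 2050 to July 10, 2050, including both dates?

Occurrences land 7·i days after June 11, 2050 for i = 0, 1, 2, …
June 13, 2050 is 2 days after the start; 2 ÷ 7 = 0 remainder 2; since the remainder is 2, round up to i = 1. First occurrence in the window: #2 on June 18, 2050 (1×7 = 7 days in).
July 10, 2050 is 29 days after the start; 29 ÷ 7 = 4 remainder 1. Last occurrence in the window: #5 on July 9, 2050.
Occurrences #2 through #5: 4 in total.

4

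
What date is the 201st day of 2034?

2034-07-20

January has 31 days (201 − 31 = 170 remain).
February has 28 days (170 − 28 = 142 remain).
March has 31 days (142 − 31 = 111 remain).
April has 30 days (111 − 30 = 81 remain).
May has 31 days (81 − 31 = 50 remain).
June has 30 days (50 − 30 = 20 remain).
20 into July → July 20.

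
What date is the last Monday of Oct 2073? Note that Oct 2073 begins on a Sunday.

Oct 2073 begins on a Sunday, so the first Monday is Oct 2 (1 day later).
Oct 2073 has 31 days. Adding weeks: 2, 9, 16, 23, 30 — the last one ≤ 31 is the 30th.

Oct 30, 2073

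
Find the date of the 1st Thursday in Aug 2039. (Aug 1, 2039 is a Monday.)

Aug 2039 begins on a Monday, so the first Thursday is Aug 4 (3 days later).

Aug 4, 2039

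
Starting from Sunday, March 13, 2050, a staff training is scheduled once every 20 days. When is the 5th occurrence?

The 5th occurrence is 4 intervals after the first: 4 × 20 = 80 days after March 13, 2050.
March has 31 days — 18 days to the end of March leaves 62.
April has 30 days (32 left).
May has 31 days (1 left).
1 day into June → June 1, 2050.

June 1, 2050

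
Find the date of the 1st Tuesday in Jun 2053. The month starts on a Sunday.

Jun 2053 begins on a Sunday, so the first Tuesday is Jun 3 (2 days later).

Jun 3, 2053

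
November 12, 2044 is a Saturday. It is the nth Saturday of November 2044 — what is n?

2nd

Day 12 falls in week ⌈12/7⌉ of the month.
Days 1–7 hold the 1st Saturday, 8–14 the 2nd, 15–21 the 3rd, 22–28 the 4th, 29–31 the 5th.
12 is in the range for the 2nd.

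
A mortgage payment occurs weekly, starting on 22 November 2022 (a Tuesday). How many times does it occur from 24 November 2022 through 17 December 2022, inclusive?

3

Occurrences land 7·i days after 22 November 2022 for i = 0, 1, 2, …
24 November 2022 is 2 days after the start; 2 ÷ 7 = 0 remainder 2; since the remainder is 2, round up to i = 1. First occurrence in the window: #2 on 29 November 2022 (1×7 = 7 days in).
17 December 2022 is 25 days after the start; 25 ÷ 7 = 3 remainder 4. Last occurrence in the window: #4 on 13 December 2022.
Occurrences #2 through #4: 3 in total.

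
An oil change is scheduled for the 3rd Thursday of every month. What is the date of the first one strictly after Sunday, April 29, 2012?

April 2012 starts on a Sunday; its first Thursday is the 5th, so the 3rd Thursday is the 19th — April 19, 2012.
That is not after April 29, 2012, so look at May 2012.
May 2012 starts on a Tuesday; its first Thursday is the 3rd, so the 3rd Thursday is the 17th — May 17, 2012.

May 17, 2012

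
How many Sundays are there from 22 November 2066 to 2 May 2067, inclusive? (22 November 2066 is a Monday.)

23

22 November 2066 is a Monday; the first Sunday on or after it is 28 November 2066 (6 days later).
From 28 November 2066 to 2 May 2067: 2 + 31 + 31 + 28 + 31 + 30 + 2 = 155 days (rest of November, December, January, February, March, April, May).
155 ÷ 7 = 22 full weeks with remainder 1, so 22 more Sundays after the first → 23.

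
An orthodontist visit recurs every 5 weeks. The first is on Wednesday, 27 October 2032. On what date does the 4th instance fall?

9 February 2033

The 4th occurrence is 3 intervals after the first: 3 × 35 = 105 days after 27 October 2032.
October has 31 days — 4 days to the end of October leaves 101.
November has 30 days (71 left).
December has 31 days (40 left).
January has 31 days (9 left).
9 days into February → 9 February 2033.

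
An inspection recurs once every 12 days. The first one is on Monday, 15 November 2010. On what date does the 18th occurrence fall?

7 June 2011

The 18th occurrence is 17 intervals after the first: 17 × 12 = 204 days after 15 November 2010.
November has 30 days — 15 days to the end of November leaves 189.
December has 31 days (158 left).
January has 31 days (127 left).
February has 28 days (99 left).
March has 31 days (68 left).
April has 30 days (38 left).
May has 31 days (7 left).
7 days into June → 7 June 2011.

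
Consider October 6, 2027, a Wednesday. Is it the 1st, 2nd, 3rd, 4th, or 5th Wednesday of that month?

1st

Day 6 falls in week ⌈6/7⌉ of the month.
Days 1–7 hold the 1st Wednesday, 8–14 the 2nd, 15–21 the 3rd, 22–28 the 4th, 29–31 the 5th.
6 is in the range for the 1st.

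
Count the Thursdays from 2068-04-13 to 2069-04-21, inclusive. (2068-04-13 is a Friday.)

53

2068-04-13 is a Friday; the first Thursday on or after it is 2068-04-19 (6 days later).
From 2068-04-19 to 2069-04-21: 256 + 111 = 367 days (rest of 2068, to 2069-04-21 in 2069).
367 ÷ 7 = 52 full weeks with remainder 3, so 52 more Thursdays after the first → 53.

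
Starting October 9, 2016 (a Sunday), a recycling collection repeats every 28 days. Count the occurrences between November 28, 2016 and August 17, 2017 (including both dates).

Occurrences land 28·i days after October 9, 2016 for i = 0, 1, 2, …
November 28, 2016 is 50 days after the start; 50 ÷ 28 = 1 remainder 22; since the remainder is 22, round up to i = 2. First occurrence in the window: #3 on December 4, 2016 (2×28 = 56 days in).
August 17, 2017 is 312 days after the start; 312 ÷ 28 = 11 remainder 4. Last occurrence in the window: #12 on August 13, 2017.
Occurrences #3 through #12: 10 in total.

10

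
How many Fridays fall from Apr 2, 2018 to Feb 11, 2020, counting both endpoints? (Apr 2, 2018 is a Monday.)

97

Apr 2, 2018 is a Monday; the first Friday on or after it is Apr 6, 2018 (4 days later).
From Apr 6, 2018 to Feb 11, 2020: 269 + 365 + 42 = 676 days (rest of 2018, 2019, to Feb 11, 2020 in 2020).
676 ÷ 7 = 96 full weeks with remainder 4, so 96 more Fridays after the first → 97.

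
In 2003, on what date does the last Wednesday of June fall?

June 2003 begins on a Sunday, so the first Wednesday is June 4 (3 days later).
June 2003 has 30 days. Adding weeks: 4, 11, 18, 25 — the last one ≤ 30 is the 25th.

2003-06-25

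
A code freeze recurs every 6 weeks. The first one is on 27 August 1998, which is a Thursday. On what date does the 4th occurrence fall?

The 4th occurrence is 3 intervals after the first: 3 × 42 = 126 days after 27 August 1998.
August has 31 days — 4 days to the end of August leaves 122.
September has 30 days (92 left).
October has 31 days (61 left).
November has 30 days (31 left).
31 days into December → 31 December 1998.

31 December 1998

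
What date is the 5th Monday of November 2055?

November 2055 begins on a Monday, so the first Monday is November 1.
The 5th Monday is 4 weeks later: 1 + 28 = 29.

29 November 2055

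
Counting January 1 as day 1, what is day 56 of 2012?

Feb 25, 2012

Jan has 31 days (56 − 31 = 25 remain).
25 into Feb → Feb 25.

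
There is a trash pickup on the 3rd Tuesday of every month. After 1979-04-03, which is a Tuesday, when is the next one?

April 1979 starts on a Sunday; its first Tuesday is the 3rd, so the 3rd Tuesday is the 17th — 1979-04-17.
1979-04-17 is after 1979-04-03, so that is the next one.

1979-04-17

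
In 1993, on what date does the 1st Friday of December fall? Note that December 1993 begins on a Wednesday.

1993-12-03

December 1993 begins on a Wednesday, so the first Friday is December 3 (2 days later).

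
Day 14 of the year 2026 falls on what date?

14 January 2026

14 into January → January 14.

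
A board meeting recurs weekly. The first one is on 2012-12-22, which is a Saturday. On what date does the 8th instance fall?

The 8th occurrence is 7 intervals after the first: 7 × 7 = 49 days after 2012-12-22.
December has 31 days — 9 days to the end of December leaves 40.
January has 31 days (9 left).
9 days into February → 2013-02-09.

2013-02-09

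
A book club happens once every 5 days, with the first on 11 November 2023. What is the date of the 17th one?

30 January 2024

The 17th occurrence is 16 intervals after the first: 16 × 5 = 80 days after 11 November 2023.
November has 30 days — 19 days to the end of November leaves 61.
December has 31 days (30 left).
30 days into January → 30 January 2024.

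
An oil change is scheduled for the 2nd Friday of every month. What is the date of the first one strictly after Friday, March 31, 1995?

March 1995 starts on a Wednesday; its first Friday is the 3rd, so the 2nd Friday is the 10th — March 10, 1995.
That is not after March 31, 1995, so look at April 1995.
April 1995 starts on a Saturday; its first Friday is the 7th, so the 2nd Friday is the 14th — April 14, 1995.

April 14, 1995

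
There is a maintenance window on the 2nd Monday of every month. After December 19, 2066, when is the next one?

January 10, 2067

December 2066 starts on a Wednesday; its first Monday is the 6th, so the 2nd Monday is the 13th — December 13, 2066.
That is not after December 19, 2066, so look at January 2067.
January 2067 starts on a Saturday; its first Monday is the 3rd, so the 2nd Monday is the 10th — January 10, 2067.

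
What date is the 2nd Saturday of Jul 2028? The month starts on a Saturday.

Jul 8, 2028

Jul 2028 begins on a Saturday, so the first Saturday is Jul 1.
The 2nd Saturday is 1 weeks later: 1 + 7 = 8.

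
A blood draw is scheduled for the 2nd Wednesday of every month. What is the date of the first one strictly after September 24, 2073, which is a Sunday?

October 11, 2073

September 2073 starts on a Friday; its first Wednesday is the 6th, so the 2nd Wednesday is the 13th — September 13, 2073.
That is not after September 24, 2073, so look at October 2073.
October 2073 starts on a Sunday; its first Wednesday is the 4th, so the 2nd Wednesday is the 11th — October 11, 2073.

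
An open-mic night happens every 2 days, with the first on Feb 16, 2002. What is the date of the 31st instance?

The 31st occurrence is 30 intervals after the first: 30 × 2 = 60 days after Feb 16, 2002.
Feb has 28 days — 12 days to the end of Feb leaves 48.
Mar has 31 days (17 left).
17 days into Apr → Apr 17, 2002.

Apr 17, 2002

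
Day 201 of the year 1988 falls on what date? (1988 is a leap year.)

July 19, 1988

January has 31 days (201 − 31 = 170 remain).
February has 29 days (170 − 29 = 141 remain).
March has 31 days (141 − 31 = 110 remain).
April has 30 days (110 − 30 = 80 remain).
May has 31 days (80 − 31 = 49 remain).
June has 30 days (49 − 30 = 19 remain).
19 into July → July 19.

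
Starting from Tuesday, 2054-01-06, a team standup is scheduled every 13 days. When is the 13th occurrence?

The 13th occurrence is 12 intervals after the first: 12 × 13 = 156 days after 2054-01-06.
January has 31 days — 25 days to the end of January leaves 131.
February has 28 days (103 left).
March has 31 days (72 left).
April has 30 days (42 left).
May has 31 days (11 left).
11 days into June → 2054-06-11.

2054-06-11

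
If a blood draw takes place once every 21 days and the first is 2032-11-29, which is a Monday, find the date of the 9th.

The 9th occurrence is 8 intervals after the first: 8 × 21 = 168 days after 2032-11-29.
November has 30 days — 1 day to the end of November leaves 167.
December has 31 days (136 left).
January has 31 days (105 left).
February has 28 days (77 left).
March has 31 days (46 left).
April has 30 days (16 left).
16 days into May → 2033-05-16.

2033-05-16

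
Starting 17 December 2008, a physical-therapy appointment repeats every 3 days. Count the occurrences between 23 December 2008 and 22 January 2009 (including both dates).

11

Occurrences land 3·i days after 17 December 2008 for i = 0, 1, 2, …
23 December 2008 is 6 days after the start; 6 ÷ 3 = 2 remainder 0. First occurrence in the window: #3 on 23 December 2008 (2×3 = 6 days in).
22 January 2009 is 36 days after the start; 36 ÷ 3 = 12 remainder 0. Last occurrence in the window: #13 on 22 January 2009.
Occurrences #3 through #13: 11 in total.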